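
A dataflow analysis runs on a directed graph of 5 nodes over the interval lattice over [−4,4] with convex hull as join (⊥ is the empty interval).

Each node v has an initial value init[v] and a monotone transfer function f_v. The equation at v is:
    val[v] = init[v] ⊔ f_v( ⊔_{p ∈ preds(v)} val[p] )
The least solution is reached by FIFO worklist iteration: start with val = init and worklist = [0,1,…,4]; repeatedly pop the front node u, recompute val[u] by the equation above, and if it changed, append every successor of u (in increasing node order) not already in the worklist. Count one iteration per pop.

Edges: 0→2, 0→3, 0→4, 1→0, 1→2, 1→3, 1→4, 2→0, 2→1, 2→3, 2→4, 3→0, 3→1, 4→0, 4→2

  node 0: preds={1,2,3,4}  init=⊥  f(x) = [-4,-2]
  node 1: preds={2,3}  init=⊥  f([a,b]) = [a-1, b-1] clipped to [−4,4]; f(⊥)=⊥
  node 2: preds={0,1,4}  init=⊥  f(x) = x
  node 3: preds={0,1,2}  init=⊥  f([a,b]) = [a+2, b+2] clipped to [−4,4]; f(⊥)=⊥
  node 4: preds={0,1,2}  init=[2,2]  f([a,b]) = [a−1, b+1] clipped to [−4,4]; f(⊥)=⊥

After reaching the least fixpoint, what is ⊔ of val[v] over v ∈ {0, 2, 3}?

Worklist (18 pops):
  #1 pop 0: in=[2,2] → [-4,-2] (was ⊥); enqueue []
  #2 pop 1: in=⊥ → ⊥ (no change)
  #3 pop 2: in=[-4,2] → [-4,2] (was ⊥); enqueue [0,1]
  #4 pop 3: in=[-4,2] → [-2,4] (was ⊥); enqueue []
  #5 pop 4: in=[-4,2] → [-4,3] (was [2,2]); enqueue [2]
  #6 pop 0: in=[-4,4] → [-4,-2] (no change)
  #7 pop 1: in=[-4,4] → [-4,3] (was ⊥); enqueue [0,3,4]
  #8 pop 2: in=[-4,3] → [-4,3] (was [-4,2]); enqueue [1]
  #9 pop 0: in=[-4,4] → [-4,-2] (no change)
  #10 pop 3: in=[-4,3] → [-2,4] (no change)
  #11 pop 4: in=[-4,3] → [-4,4] (was [-4,3]); enqueue [0,2]
  #12 pop 1: in=[-4,4] → [-4,3] (no change)
  #13 pop 0: in=[-4,4] → [-4,-2] (no change)
  #14 pop 2: in=[-4,4] → [-4,4] (was [-4,3]); enqueue [0,1,3,4]
  #15 pop 0: in=[-4,4] → [-4,-2] (no change)
  #16 pop 1: in=[-4,4] → [-4,3] (no change)
  #17 pop 3: in=[-4,4] → [-2,4] (no change)
  #18 pop 4: in=[-4,4] → [-4,4] (no change)

Fixpoint:
  val[0] = [-4,-2]
  val[1] = [-4,3]
  val[2] = [-4,4]
  val[3] = [-2,4]
  val[4] = [-4,4]

[-4,4]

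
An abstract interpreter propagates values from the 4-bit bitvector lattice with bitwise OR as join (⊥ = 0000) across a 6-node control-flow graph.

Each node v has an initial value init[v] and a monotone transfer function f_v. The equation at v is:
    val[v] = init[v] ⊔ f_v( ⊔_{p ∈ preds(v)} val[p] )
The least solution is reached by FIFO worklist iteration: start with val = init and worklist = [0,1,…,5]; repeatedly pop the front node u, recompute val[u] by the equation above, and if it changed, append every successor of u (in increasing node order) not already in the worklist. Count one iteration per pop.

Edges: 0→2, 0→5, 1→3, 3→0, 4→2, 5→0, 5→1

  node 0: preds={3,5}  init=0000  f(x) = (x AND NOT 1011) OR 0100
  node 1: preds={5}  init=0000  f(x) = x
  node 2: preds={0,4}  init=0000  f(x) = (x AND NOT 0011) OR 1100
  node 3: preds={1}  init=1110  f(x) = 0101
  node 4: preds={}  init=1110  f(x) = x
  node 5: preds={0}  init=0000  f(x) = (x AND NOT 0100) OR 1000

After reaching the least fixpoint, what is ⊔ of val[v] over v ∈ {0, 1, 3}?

1111

Trace (9 dequeues):
  [1] u=0 | in 1110 | out 0100 | prev 0000 | push {}
  [2] u=1 | in 0000 | out 0000 | ==
  [3] u=2 | in 1110 | out 1100 | prev 0000 | push {}
  [4] u=3 | in 0000 | out 1111 | prev 1110 | push {0}
  [5] u=4 | in 0000 | out 1110 | ==
  [6] u=5 | in 0100 | out 1000 | prev 0000 | push {1}
  [7] u=0 | in 1111 | out 0100 | ==
  [8] u=1 | in 1000 | out 1000 | prev 0000 | push {3}
  [9] u=3 | in 1000 | out 1111 | ==

Converged values:
  [0] 0100
  [1] 1000
  [2] 1100
  [3] 1111
  [4] 1110
  [5] 1000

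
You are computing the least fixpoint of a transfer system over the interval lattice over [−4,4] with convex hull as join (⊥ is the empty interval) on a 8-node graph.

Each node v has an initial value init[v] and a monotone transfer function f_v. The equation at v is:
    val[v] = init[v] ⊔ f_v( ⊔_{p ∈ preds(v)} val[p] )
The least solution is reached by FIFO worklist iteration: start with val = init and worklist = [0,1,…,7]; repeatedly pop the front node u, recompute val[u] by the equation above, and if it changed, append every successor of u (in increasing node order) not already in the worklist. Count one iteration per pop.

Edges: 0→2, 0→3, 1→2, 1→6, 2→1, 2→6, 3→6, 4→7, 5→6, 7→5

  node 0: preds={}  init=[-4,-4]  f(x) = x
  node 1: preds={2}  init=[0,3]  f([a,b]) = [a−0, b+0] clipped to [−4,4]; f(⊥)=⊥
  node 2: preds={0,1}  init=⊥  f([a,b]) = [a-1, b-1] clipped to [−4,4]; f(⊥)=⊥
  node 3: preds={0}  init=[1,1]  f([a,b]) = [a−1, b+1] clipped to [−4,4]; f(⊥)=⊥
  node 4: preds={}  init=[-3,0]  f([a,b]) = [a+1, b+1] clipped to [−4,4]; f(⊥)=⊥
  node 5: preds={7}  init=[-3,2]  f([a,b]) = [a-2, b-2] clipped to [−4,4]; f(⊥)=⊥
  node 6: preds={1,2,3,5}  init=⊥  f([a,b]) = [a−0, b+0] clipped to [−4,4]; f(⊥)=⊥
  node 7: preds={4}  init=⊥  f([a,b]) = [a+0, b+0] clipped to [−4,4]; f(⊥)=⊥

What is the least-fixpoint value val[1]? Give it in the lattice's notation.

Trace (12 dequeues):
  [1] u=0 | in ⊥ | out [-4,-4] | ==
  [2] u=1 | in ⊥ | out [0,3] | ==
  [3] u=2 | in [-4,3] | out [-4,2] | prev ⊥ | push {1}
  [4] u=3 | in [-4,-4] | out [-4,1] | prev [1,1] | push {}
  [5] u=4 | in ⊥ | out [-3,0] | ==
  [6] u=5 | in ⊥ | out [-3,2] | ==
  [7] u=6 | in [-4,3] | out [-4,3] | prev ⊥ | push {}
  [8] u=7 | in [-3,0] | out [-3,0] | prev ⊥ | push {5}
  [9] u=1 | in [-4,2] | out [-4,3] | prev [0,3] | push {2,6}
  [10] u=5 | in [-3,0] | out [-4,2] | prev [-3,2] | push {}
  [11] u=2 | in [-4,3] | out [-4,2] | ==
  [12] u=6 | in [-4,3] | out [-4,3] | ==

Converged values:
  [0] [-4,-4]
  [1] [-4,3]
  [2] [-4,2]
  [3] [-4,1]
  [4] [-3,0]
  [5] [-4,2]
  [6] [-4,3]
  [7] [-3,0]

[-4,3]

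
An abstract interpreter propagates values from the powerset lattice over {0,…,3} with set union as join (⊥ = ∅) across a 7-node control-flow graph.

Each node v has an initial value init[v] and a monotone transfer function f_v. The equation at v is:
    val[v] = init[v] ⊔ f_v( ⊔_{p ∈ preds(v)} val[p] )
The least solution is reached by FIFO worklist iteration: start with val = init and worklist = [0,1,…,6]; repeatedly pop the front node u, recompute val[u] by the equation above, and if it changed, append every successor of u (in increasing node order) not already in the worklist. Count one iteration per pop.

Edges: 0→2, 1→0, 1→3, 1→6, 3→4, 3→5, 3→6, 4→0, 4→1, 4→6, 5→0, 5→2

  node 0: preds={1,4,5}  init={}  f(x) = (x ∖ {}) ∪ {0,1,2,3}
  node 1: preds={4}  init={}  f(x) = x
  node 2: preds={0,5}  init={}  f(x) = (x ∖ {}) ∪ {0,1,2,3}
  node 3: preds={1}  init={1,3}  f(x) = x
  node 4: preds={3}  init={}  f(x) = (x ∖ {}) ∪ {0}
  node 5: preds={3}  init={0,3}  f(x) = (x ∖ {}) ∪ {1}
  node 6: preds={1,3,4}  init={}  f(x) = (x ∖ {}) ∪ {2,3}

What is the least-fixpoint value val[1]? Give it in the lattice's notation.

Worklist (15 pops):
  #1 pop 0: in={0,3} → {0,1,2,3} (was {}); enqueue []
  #2 pop 1: in={} → {} (no change)
  #3 pop 2: in={0,1,2,3} → {0,1,2,3} (was {}); enqueue []
  #4 pop 3: in={} → {1,3} (no change)
  #5 pop 4: in={1,3} → {0,1,3} (was {}); enqueue [0,1]
  #6 pop 5: in={1,3} → {0,1,3} (was {0,3}); enqueue [2]
  #7 pop 6: in={0,1,3} → {0,1,2,3} (was {}); enqueue []
  #8 pop 0: in={0,1,3} → {0,1,2,3} (no change)
  #9 pop 1: in={0,1,3} → {0,1,3} (was {}); enqueue [0,3,6]
  #10 pop 2: in={0,1,2,3} → {0,1,2,3} (no change)
  #11 pop 0: in={0,1,3} → {0,1,2,3} (no change)
  #12 pop 3: in={0,1,3} → {0,1,3} (was {1,3}); enqueue [4,5]
  #13 pop 6: in={0,1,3} → {0,1,2,3} (no change)
  #14 pop 4: in={0,1,3} → {0,1,3} (no change)
  #15 pop 5: in={0,1,3} → {0,1,3} (no change)

Fixpoint:
  val[0] = {0,1,2,3}
  val[1] = {0,1,3}
  val[2] = {0,1,2,3}
  val[3] = {0,1,3}
  val[4] = {0,1,3}
  val[5] = {0,1,3}
  val[6] = {0,1,2,3}

{0,1,3}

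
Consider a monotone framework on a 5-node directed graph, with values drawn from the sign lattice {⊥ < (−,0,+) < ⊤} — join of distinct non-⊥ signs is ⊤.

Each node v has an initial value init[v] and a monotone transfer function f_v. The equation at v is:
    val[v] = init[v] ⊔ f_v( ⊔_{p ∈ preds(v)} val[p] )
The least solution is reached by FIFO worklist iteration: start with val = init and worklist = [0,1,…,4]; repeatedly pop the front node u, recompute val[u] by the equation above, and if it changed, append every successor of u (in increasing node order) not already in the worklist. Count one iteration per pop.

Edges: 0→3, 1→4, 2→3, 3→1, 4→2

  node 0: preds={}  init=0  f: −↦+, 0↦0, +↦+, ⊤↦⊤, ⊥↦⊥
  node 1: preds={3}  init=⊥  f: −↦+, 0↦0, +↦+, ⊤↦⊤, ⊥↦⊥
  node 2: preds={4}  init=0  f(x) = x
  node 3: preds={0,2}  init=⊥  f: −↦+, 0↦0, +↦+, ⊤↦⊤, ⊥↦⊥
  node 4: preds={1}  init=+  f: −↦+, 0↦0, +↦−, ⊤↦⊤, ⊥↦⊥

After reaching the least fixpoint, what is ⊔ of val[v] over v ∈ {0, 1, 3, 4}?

⊤

Trace (8 dequeues):
  [1] u=0 | in ⊥ | out 0 | ==
  [2] u=1 | in ⊥ | out ⊥ | ==
  [3] u=2 | in + | out ⊤ | prev 0 | push {}
  [4] u=3 | in ⊤ | out ⊤ | prev ⊥ | push {1}
  [5] u=4 | in ⊥ | out + | ==
  [6] u=1 | in ⊤ | out ⊤ | prev ⊥ | push {4}
  [7] u=4 | in ⊤ | out ⊤ | prev + | push {2}
  [8] u=2 | in ⊤ | out ⊤ | ==

Converged values:
  [0] 0
  [1] ⊤
  [2] ⊤
  [3] ⊤
  [4] ⊤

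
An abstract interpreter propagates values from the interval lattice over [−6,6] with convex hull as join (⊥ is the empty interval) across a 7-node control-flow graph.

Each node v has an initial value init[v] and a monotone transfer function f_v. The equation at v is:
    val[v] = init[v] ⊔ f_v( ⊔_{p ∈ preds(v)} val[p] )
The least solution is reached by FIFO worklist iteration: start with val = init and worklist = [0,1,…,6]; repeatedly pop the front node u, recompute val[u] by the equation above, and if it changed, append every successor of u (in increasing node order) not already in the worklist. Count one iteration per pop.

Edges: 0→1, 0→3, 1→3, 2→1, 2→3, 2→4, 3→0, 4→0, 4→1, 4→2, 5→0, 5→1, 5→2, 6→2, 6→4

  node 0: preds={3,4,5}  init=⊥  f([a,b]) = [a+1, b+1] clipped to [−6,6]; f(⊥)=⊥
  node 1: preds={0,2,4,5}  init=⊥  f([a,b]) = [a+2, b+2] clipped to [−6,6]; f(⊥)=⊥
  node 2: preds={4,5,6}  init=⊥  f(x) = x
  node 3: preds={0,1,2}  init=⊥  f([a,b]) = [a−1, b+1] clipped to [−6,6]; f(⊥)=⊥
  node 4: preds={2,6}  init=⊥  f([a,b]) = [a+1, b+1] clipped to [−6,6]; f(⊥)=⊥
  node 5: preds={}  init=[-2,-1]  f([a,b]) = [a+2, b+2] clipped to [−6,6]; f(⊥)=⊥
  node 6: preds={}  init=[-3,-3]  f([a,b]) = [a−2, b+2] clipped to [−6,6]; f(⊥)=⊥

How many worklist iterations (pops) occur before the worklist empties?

51

Iteration log — 51 steps:
  step 1. node 0  ⊔preds=[-2,-1]  new=[-1,0]  old=⊥  +wl: 
  step 2. node 1  ⊔preds=[-2,0]  new=[0,2]  old=⊥  +wl: 
  step 3. node 2  ⊔preds=[-3,-1]  new=[-3,-1]  old=⊥  +wl: 1
  step 4. node 3  ⊔preds=[-3,2]  new=[-4,3]  old=⊥  +wl: 0
  step 5. node 4  ⊔preds=[-3,-1]  new=[-2,0]  old=⊥  +wl: 2
  step 6. node 5  ⊔preds=⊥  new=[-2,-1]  stable
  step 7. node 6  ⊔preds=⊥  new=[-3,-3]  stable
  step 8. node 1  ⊔preds=[-3,0]  new=[-1,2]  old=[0,2]  +wl: 3
  step 9. node 0  ⊔preds=[-4,3]  new=[-3,4]  old=[-1,0]  +wl: 1
  step 10. node 2  ⊔preds=[-3,0]  new=[-3,0]  old=[-3,-1]  +wl: 4
  step 11. node 3  ⊔preds=[-3,4]  new=[-4,5]  old=[-4,3]  +wl: 0
  step 12. node 1  ⊔preds=[-3,4]  new=[-1,6]  old=[-1,2]  +wl: 3
  step 13. node 4  ⊔preds=[-3,0]  new=[-2,1]  old=[-2,0]  +wl: 1,2
  step 14. node 0  ⊔preds=[-4,5]  new=[-3,6]  old=[-3,4]  +wl: 
  step 15. node 3  ⊔preds=[-3,6]  new=[-4,6]  old=[-4,5]  +wl: 0
  step 16. node 1  ⊔preds=[-3,6]  new=[-1,6]  stable
  step 17. node 2  ⊔preds=[-3,1]  new=[-3,1]  old=[-3,0]  +wl: 1,3,4
  step 18. node 0  ⊔preds=[-4,6]  new=[-3,6]  stable
  step 19. node 1  ⊔preds=[-3,6]  new=[-1,6]  stable
  step 20. node 3  ⊔preds=[-3,6]  new=[-4,6]  stable
  step 21. node 4  ⊔preds=[-3,1]  new=[-2,2]  old=[-2,1]  +wl: 0,1,2
  step 22. node 0  ⊔preds=[-4,6]  new=[-3,6]  stable
  step 23. node 1  ⊔preds=[-3,6]  new=[-1,6]  stable
  step 24. node 2  ⊔preds=[-3,2]  new=[-3,2]  old=[-3,1]  +wl: 1,3,4
  step 25. node 1  ⊔preds=[-3,6]  new=[-1,6]  stable
  step 26. node 3  ⊔preds=[-3,6]  new=[-4,6]  stable
  step 27. node 4  ⊔preds=[-3,2]  new=[-2,3]  old=[-2,2]  +wl: 0,1,2
  step 28. node 0  ⊔preds=[-4,6]  new=[-3,6]  stable
  step 29. node 1  ⊔preds=[-3,6]  new=[-1,6]  stable
  step 30. node 2  ⊔preds=[-3,3]  new=[-3,3]  old=[-3,2]  +wl: 1,3,4
  step 31. node 1  ⊔preds=[-3,6]  new=[-1,6]  stable
  step 32. node 3  ⊔preds=[-3,6]  new=[-4,6]  stable
  step 33. node 4  ⊔preds=[-3,3]  new=[-2,4]  old=[-2,3]  +wl: 0,1,2
  step 34. node 0  ⊔preds=[-4,6]  new=[-3,6]  stable
  step 35. node 1  ⊔preds=[-3,6]  new=[-1,6]  stable
  step 36. node 2  ⊔preds=[-3,4]  new=[-3,4]  old=[-3,3]  +wl: 1,3,4
  step 37. node 1  ⊔preds=[-3,6]  new=[-1,6]  stable
  step 38. node 3  ⊔preds=[-3,6]  new=[-4,6]  stable
  step 39. node 4  ⊔preds=[-3,4]  new=[-2,5]  old=[-2,4]  +wl: 0,1,2
  step 40. node 0  ⊔preds=[-4,6]  new=[-3,6]  stable
  step 41. node 1  ⊔preds=[-3,6]  new=[-1,6]  stable
  step 42. node 2  ⊔preds=[-3,5]  new=[-3,5]  old=[-3,4]  +wl: 1,3,4
  step 43. node 1  ⊔preds=[-3,6]  new=[-1,6]  stable
  step 44. node 3  ⊔preds=[-3,6]  new=[-4,6]  stable
  step 45. node 4  ⊔preds=[-3,5]  new=[-2,6]  old=[-2,5]  +wl: 0,1,2
  step 46. node 0  ⊔preds=[-4,6]  new=[-3,6]  stable
  step 47. node 1  ⊔preds=[-3,6]  new=[-1,6]  stable
  step 48. node 2  ⊔preds=[-3,6]  new=[-3,6]  old=[-3,5]  +wl: 1,3,4
  step 49. node 1  ⊔preds=[-3,6]  new=[-1,6]  stable
  step 50. node 3  ⊔preds=[-3,6]  new=[-4,6]  stable
  step 51. node 4  ⊔preds=[-3,6]  new=[-2,6]  stable

Least fixpoint reached:
  node 0: [-3,6]
  node 1: [-1,6]
  node 2: [-3,6]
  node 3: [-4,6]
  node 4: [-2,6]
  node 5: [-2,-1]
  node 6: [-3,-3]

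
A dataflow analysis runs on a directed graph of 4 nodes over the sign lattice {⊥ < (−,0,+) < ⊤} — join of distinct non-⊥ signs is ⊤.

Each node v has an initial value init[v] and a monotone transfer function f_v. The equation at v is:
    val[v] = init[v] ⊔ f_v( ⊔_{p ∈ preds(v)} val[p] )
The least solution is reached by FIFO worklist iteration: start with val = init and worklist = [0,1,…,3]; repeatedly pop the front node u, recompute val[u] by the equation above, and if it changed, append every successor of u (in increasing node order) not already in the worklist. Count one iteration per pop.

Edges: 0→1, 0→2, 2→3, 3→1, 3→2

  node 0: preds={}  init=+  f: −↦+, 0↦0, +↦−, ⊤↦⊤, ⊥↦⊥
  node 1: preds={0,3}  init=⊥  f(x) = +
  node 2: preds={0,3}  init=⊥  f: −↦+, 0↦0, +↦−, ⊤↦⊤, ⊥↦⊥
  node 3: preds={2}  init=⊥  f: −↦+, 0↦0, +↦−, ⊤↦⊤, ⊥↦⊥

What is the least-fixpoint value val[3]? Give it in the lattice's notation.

Iteration log — 6 steps:
  step 1. node 0  ⊔preds=⊥  new=+  stable
  step 2. node 1  ⊔preds=+  new=+  old=⊥  +wl: 
  step 3. node 2  ⊔preds=+  new=−  old=⊥  +wl: 
  step 4. node 3  ⊔preds=−  new=+  old=⊥  +wl: 1,2
  step 5. node 1  ⊔preds=+  new=+  stable
  step 6. node 2  ⊔preds=+  new=−  stable

Least fixpoint reached:
  node 0: +
  node 1: +
  node 2: −
  node 3: +

+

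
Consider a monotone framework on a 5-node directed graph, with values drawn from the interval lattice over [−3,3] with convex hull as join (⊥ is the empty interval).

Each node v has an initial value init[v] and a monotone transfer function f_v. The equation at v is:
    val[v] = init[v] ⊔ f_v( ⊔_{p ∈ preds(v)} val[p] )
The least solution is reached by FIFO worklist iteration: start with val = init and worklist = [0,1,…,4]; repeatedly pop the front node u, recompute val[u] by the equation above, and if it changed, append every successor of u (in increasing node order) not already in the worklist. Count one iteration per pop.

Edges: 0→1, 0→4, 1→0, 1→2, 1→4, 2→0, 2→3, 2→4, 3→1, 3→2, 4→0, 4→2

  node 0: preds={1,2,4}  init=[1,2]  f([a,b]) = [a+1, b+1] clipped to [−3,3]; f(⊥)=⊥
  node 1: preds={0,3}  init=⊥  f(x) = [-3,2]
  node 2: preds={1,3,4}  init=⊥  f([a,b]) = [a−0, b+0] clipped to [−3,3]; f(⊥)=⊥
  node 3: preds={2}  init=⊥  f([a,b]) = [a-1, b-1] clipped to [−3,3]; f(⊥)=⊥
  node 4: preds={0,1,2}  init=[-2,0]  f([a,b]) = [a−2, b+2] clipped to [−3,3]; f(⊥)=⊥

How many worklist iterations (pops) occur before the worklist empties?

Trace (13 dequeues):
  [1] u=0 | in [-2,0] | out [-1,2] | prev [1,2] | push {}
  [2] u=1 | in [-1,2] | out [-3,2] | prev ⊥ | push {0}
  [3] u=2 | in [-3,2] | out [-3,2] | prev ⊥ | push {}
  [4] u=3 | in [-3,2] | out [-3,1] | prev ⊥ | push {1,2}
  [5] u=4 | in [-3,2] | out [-3,3] | prev [-2,0] | push {}
  [6] u=0 | in [-3,3] | out [-2,3] | prev [-1,2] | push {4}
  [7] u=1 | in [-3,3] | out [-3,2] | ==
  [8] u=2 | in [-3,3] | out [-3,3] | prev [-3,2] | push {0,3}
  [9] u=4 | in [-3,3] | out [-3,3] | ==
  [10] u=0 | in [-3,3] | out [-2,3] | ==
  [11] u=3 | in [-3,3] | out [-3,2] | prev [-3,1] | push {1,2}
  [12] u=1 | in [-3,3] | out [-3,2] | ==
  [13] u=2 | in [-3,3] | out [-3,3] | ==

Converged values:
  [0] [-2,3]
  [1] [-3,2]
  [2] [-3,3]
  [3] [-3,2]
  [4] [-3,3]

13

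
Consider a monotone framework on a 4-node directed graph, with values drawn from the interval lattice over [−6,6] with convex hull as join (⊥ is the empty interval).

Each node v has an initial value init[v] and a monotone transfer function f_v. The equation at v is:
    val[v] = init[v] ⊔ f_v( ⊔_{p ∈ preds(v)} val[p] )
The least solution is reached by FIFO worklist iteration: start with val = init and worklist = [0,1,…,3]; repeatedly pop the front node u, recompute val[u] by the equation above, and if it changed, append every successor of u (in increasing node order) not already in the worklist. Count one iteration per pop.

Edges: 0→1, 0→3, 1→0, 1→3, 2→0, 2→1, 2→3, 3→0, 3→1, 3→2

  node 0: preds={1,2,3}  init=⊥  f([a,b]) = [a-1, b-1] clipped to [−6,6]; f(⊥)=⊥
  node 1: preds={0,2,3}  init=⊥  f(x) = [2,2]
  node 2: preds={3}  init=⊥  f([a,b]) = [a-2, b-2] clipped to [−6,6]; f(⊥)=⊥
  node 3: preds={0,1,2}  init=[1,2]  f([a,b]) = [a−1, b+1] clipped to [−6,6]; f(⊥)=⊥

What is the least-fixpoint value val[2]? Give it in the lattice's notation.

Worklist (15 pops):
  #1 pop 0: in=[1,2] → [0,1] (was ⊥); enqueue []
  #2 pop 1: in=[0,2] → [2,2] (was ⊥); enqueue [0]
  #3 pop 2: in=[1,2] → [-1,0] (was ⊥); enqueue [1]
  #4 pop 3: in=[-1,2] → [-2,3] (was [1,2]); enqueue [2]
  #5 pop 0: in=[-2,3] → [-3,2] (was [0,1]); enqueue [3]
  #6 pop 1: in=[-3,3] → [2,2] (no change)
  #7 pop 2: in=[-2,3] → [-4,1] (was [-1,0]); enqueue [0,1]
  #8 pop 3: in=[-4,2] → [-5,3] (was [-2,3]); enqueue [2]
  #9 pop 0: in=[-5,3] → [-6,2] (was [-3,2]); enqueue [3]
  #10 pop 1: in=[-6,3] → [2,2] (no change)
  #11 pop 2: in=[-5,3] → [-6,1] (was [-4,1]); enqueue [0,1]
  #12 pop 3: in=[-6,2] → [-6,3] (was [-5,3]); enqueue [2]
  #13 pop 0: in=[-6,3] → [-6,2] (no change)
  #14 pop 1: in=[-6,3] → [2,2] (no change)
  #15 pop 2: in=[-6,3] → [-6,1] (no change)

Fixpoint:
  val[0] = [-6,2]
  val[1] = [2,2]
  val[2] = [-6,1]
  val[3] = [-6,3]

[-6,1]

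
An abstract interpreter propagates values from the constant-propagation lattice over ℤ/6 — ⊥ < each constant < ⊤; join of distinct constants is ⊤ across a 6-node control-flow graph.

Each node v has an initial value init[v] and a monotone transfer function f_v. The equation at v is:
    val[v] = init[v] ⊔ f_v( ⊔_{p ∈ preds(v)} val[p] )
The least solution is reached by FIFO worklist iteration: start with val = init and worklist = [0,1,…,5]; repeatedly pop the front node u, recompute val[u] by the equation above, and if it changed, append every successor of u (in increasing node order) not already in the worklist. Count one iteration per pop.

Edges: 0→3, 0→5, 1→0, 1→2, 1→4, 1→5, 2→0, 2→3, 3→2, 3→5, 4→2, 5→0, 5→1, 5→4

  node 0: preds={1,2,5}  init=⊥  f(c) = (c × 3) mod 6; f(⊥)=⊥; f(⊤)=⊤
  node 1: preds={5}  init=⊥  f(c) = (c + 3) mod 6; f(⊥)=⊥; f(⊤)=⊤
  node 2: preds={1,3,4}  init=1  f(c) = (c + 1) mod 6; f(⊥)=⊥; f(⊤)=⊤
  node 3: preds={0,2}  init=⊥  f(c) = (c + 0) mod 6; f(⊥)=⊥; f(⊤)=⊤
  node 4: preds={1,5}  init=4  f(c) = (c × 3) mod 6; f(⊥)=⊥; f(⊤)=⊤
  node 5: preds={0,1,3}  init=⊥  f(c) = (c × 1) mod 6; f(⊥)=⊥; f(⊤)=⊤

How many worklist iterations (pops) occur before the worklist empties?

Trace (14 dequeues):
  [1] u=0 | in 1 | out 3 | prev ⊥ | push {}
  [2] u=1 | in ⊥ | out ⊥ | ==
  [3] u=2 | in 4 | out ⊤ | prev 1 | push {0}
  [4] u=3 | in ⊤ | out ⊤ | prev ⊥ | push {2}
  [5] u=4 | in ⊥ | out 4 | ==
  [6] u=5 | in ⊤ | out ⊤ | prev ⊥ | push {1,4}
  [7] u=0 | in ⊤ | out ⊤ | prev 3 | push {3,5}
  [8] u=2 | in ⊤ | out ⊤ | ==
  [9] u=1 | in ⊤ | out ⊤ | prev ⊥ | push {0,2}
  [10] u=4 | in ⊤ | out ⊤ | prev 4 | push {}
  [11] u=3 | in ⊤ | out ⊤ | ==
  [12] u=5 | in ⊤ | out ⊤ | ==
  [13] u=0 | in ⊤ | out ⊤ | ==
  [14] u=2 | in ⊤ | out ⊤ | ==

Converged values:
  [0] ⊤
  [1] ⊤
  [2] ⊤
  [3] ⊤
  [4] ⊤
  [5] ⊤

14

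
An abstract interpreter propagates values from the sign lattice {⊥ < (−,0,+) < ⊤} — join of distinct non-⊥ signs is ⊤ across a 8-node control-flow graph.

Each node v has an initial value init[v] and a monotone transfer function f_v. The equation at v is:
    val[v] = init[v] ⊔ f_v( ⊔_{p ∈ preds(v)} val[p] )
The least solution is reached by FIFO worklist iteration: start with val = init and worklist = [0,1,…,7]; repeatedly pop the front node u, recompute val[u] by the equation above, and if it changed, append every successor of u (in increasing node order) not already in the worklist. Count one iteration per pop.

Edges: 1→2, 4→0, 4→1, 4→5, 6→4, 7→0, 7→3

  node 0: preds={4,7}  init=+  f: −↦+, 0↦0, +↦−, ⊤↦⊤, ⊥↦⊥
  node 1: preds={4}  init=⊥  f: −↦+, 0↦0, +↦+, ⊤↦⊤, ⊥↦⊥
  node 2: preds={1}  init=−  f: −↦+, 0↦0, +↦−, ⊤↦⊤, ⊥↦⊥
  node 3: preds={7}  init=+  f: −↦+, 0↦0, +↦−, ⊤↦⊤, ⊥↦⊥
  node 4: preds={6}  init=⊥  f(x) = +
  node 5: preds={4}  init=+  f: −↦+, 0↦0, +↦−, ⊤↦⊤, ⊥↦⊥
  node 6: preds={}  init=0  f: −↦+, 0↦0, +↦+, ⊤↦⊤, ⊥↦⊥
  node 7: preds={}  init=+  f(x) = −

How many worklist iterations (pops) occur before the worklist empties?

12

Worklist (12 pops):
  #1 pop 0: in=+ → ⊤ (was +); enqueue []
  #2 pop 1: in=⊥ → ⊥ (no change)
  #3 pop 2: in=⊥ → − (no change)
  #4 pop 3: in=+ → ⊤ (was +); enqueue []
  #5 pop 4: in=0 → + (was ⊥); enqueue [0,1]
  #6 pop 5: in=+ → ⊤ (was +); enqueue []
  #7 pop 6: in=⊥ → 0 (no change)
  #8 pop 7: in=⊥ → ⊤ (was +); enqueue [3]
  #9 pop 0: in=⊤ → ⊤ (no change)
  #10 pop 1: in=+ → + (was ⊥); enqueue [2]
  #11 pop 3: in=⊤ → ⊤ (no change)
  #12 pop 2: in=+ → − (no change)

Fixpoint:
  val[0] = ⊤
  val[1] = +
  val[2] = −
  val[3] = ⊤
  val[4] = +
  val[5] = ⊤
  val[6] = 0
  val[7] = ⊤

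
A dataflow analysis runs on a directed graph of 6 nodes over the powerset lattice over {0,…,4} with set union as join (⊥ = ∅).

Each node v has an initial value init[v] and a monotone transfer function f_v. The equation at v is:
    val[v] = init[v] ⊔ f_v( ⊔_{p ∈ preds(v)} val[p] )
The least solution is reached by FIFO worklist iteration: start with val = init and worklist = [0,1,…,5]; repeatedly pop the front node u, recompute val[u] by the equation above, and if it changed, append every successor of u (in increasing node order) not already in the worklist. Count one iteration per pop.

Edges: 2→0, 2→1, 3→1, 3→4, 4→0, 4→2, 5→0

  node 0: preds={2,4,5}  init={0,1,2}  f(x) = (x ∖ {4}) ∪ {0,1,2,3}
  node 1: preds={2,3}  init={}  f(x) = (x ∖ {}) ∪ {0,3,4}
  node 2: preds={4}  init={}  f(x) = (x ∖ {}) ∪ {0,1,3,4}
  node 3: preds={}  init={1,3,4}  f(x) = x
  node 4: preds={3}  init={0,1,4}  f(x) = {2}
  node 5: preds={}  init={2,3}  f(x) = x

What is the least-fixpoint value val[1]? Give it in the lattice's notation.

{0,1,2,3,4}

Worklist (11 pops):
  #1 pop 0: in={0,1,2,3,4} → {0,1,2,3} (was {0,1,2}); enqueue []
  #2 pop 1: in={1,3,4} → {0,1,3,4} (was {}); enqueue []
  #3 pop 2: in={0,1,4} → {0,1,3,4} (was {}); enqueue [0,1]
  #4 pop 3: in={} → {1,3,4} (no change)
  #5 pop 4: in={1,3,4} → {0,1,2,4} (was {0,1,4}); enqueue [2]
  #6 pop 5: in={} → {2,3} (no change)
  #7 pop 0: in={0,1,2,3,4} → {0,1,2,3} (no change)
  #8 pop 1: in={0,1,3,4} → {0,1,3,4} (no change)
  #9 pop 2: in={0,1,2,4} → {0,1,2,3,4} (was {0,1,3,4}); enqueue [0,1]
  #10 pop 0: in={0,1,2,3,4} → {0,1,2,3} (no change)
  #11 pop 1: in={0,1,2,3,4} → {0,1,2,3,4} (was {0,1,3,4}); enqueue []

Fixpoint:
  val[0] = {0,1,2,3}
  val[1] = {0,1,2,3,4}
  val[2] = {0,1,2,3,4}
  val[3] = {1,3,4}
  val[4] = {0,1,2,4}
  val[5] = {2,3}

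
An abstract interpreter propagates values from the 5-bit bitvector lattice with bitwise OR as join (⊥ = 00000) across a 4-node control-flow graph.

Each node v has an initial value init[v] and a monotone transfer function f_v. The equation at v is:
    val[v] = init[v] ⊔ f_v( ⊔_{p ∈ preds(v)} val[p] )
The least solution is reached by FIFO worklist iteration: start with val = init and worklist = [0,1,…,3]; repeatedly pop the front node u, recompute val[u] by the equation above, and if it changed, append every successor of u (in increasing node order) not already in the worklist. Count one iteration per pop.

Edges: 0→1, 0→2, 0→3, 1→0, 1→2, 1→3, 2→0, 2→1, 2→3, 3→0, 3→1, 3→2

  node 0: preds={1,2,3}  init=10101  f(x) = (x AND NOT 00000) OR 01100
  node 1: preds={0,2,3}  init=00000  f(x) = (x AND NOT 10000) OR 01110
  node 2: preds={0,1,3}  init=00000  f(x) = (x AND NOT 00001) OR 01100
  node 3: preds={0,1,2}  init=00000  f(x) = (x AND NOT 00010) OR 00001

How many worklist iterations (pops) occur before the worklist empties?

Trace (8 dequeues):
  [1] u=0 | in 00000 | out 11101 | prev 10101 | push {}
  [2] u=1 | in 11101 | out 01111 | prev 00000 | push {0}
  [3] u=2 | in 11111 | out 11110 | prev 00000 | push {1}
  [4] u=3 | in 11111 | out 11101 | prev 00000 | push {2}
  [5] u=0 | in 11111 | out 11111 | prev 11101 | push {3}
  [6] u=1 | in 11111 | out 01111 | ==
  [7] u=2 | in 11111 | out 11110 | ==
  [8] u=3 | in 11111 | out 11101 | ==

Converged values:
  [0] 11111
  [1] 01111
  [2] 11110
  [3] 11101

8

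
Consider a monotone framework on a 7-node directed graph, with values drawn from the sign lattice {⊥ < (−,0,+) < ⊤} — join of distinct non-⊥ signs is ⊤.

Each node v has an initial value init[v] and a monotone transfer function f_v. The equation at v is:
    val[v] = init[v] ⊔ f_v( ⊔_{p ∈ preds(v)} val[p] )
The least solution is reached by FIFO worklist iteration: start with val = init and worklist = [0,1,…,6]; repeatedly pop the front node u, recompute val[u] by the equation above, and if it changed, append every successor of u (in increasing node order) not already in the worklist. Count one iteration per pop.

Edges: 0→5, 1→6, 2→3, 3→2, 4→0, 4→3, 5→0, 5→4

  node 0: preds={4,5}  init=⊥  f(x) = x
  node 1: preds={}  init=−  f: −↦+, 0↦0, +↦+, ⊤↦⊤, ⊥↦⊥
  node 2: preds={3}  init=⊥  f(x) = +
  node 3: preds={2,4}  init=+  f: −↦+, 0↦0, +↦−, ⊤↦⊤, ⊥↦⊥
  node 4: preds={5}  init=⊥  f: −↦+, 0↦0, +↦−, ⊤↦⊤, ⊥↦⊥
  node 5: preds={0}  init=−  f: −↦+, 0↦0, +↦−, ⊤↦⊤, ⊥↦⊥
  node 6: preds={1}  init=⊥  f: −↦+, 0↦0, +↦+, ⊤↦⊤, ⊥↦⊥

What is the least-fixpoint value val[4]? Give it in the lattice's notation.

Trace (14 dequeues):
  [1] u=0 | in − | out − | prev ⊥ | push {}
  [2] u=1 | in ⊥ | out − | ==
  [3] u=2 | in + | out + | prev ⊥ | push {}
  [4] u=3 | in + | out ⊤ | prev + | push {2}
  [5] u=4 | in − | out + | prev ⊥ | push {0,3}
  [6] u=5 | in − | out ⊤ | prev − | push {4}
  [7] u=6 | in − | out + | prev ⊥ | push {}
  [8] u=2 | in ⊤ | out + | ==
  [9] u=0 | in ⊤ | out ⊤ | prev − | push {5}
  [10] u=3 | in + | out ⊤ | ==
  [11] u=4 | in ⊤ | out ⊤ | prev + | push {0,3}
  [12] u=5 | in ⊤ | out ⊤ | ==
  [13] u=0 | in ⊤ | out ⊤ | ==
  [14] u=3 | in ⊤ | out ⊤ | ==

Converged values:
  [0] ⊤
  [1] −
  [2] +
  [3] ⊤
  [4] ⊤
  [5] ⊤
  [6] +

⊤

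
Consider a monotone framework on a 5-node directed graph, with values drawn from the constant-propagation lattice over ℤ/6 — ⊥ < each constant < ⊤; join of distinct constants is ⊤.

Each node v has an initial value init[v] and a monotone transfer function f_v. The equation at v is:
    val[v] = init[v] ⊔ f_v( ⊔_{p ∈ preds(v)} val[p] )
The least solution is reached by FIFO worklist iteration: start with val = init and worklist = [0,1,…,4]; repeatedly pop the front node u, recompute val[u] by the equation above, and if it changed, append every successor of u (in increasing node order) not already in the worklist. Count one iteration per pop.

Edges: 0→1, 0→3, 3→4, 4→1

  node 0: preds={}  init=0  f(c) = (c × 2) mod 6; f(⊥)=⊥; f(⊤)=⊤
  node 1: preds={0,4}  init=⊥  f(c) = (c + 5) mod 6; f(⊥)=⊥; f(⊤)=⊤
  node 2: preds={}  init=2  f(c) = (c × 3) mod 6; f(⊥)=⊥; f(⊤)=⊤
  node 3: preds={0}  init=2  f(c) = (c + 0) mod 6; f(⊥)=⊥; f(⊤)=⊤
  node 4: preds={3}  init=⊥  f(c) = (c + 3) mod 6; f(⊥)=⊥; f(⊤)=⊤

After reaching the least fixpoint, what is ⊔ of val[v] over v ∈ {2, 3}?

⊤

Trace (6 dequeues):
  [1] u=0 | in ⊥ | out 0 | ==
  [2] u=1 | in 0 | out 5 | prev ⊥ | push {}
  [3] u=2 | in ⊥ | out 2 | ==
  [4] u=3 | in 0 | out ⊤ | prev 2 | push {}
  [5] u=4 | in ⊤ | out ⊤ | prev ⊥ | push {1}
  [6] u=1 | in ⊤ | out ⊤ | prev 5 | push {}

Converged values:
  [0] 0
  [1] ⊤
  [2] 2
  [3] ⊤
  [4] ⊤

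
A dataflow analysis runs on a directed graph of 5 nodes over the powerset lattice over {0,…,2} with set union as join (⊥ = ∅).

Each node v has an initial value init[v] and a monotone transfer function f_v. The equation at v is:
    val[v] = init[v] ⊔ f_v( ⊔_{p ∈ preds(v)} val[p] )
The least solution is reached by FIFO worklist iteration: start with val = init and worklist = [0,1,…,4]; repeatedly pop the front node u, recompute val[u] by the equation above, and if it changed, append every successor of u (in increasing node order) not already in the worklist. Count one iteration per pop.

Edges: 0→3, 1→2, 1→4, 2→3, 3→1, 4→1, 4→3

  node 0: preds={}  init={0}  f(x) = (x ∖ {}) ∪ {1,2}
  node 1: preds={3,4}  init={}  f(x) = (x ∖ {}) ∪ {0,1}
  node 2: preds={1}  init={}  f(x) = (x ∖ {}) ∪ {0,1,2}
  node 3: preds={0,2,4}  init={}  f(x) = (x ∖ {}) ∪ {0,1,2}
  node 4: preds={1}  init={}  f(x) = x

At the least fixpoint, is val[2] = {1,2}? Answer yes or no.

no

Iteration log — 11 steps:
  step 1. node 0  ⊔preds={}  new={0,1,2}  old={0}  +wl: 
  step 2. node 1  ⊔preds={}  new={0,1}  old={}  +wl: 
  step 3. node 2  ⊔preds={0,1}  new={0,1,2}  old={}  +wl: 
  step 4. node 3  ⊔preds={0,1,2}  new={0,1,2}  old={}  +wl: 1
  step 5. node 4  ⊔preds={0,1}  new={0,1}  old={}  +wl: 3
  step 6. node 1  ⊔preds={0,1,2}  new={0,1,2}  old={0,1}  +wl: 2,4
  step 7. node 3  ⊔preds={0,1,2}  new={0,1,2}  stable
  step 8. node 2  ⊔preds={0,1,2}  new={0,1,2}  stable
  step 9. node 4  ⊔preds={0,1,2}  new={0,1,2}  old={0,1}  +wl: 1,3
  step 10. node 1  ⊔preds={0,1,2}  new={0,1,2}  stable
  step 11. node 3  ⊔preds={0,1,2}  new={0,1,2}  stable

Least fixpoint reached:
  node 0: {0,1,2}
  node 1: {0,1,2}
  node 2: {0,1,2}
  node 3: {0,1,2}
  node 4: {0,1,2}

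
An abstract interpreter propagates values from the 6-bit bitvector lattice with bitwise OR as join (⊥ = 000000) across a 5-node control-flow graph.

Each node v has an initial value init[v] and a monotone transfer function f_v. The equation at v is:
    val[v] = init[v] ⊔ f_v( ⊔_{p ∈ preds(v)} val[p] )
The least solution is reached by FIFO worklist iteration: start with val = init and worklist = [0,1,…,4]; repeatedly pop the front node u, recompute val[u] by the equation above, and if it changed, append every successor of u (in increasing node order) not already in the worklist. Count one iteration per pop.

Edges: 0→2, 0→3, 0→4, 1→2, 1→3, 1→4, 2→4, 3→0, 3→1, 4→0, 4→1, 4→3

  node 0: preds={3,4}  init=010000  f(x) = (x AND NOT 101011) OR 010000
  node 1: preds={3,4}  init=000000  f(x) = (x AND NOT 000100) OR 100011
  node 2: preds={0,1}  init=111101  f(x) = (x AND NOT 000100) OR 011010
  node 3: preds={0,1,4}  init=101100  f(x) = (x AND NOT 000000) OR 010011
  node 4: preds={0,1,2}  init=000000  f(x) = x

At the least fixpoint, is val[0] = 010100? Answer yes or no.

Trace (10 dequeues):
  [1] u=0 | in 101100 | out 010100 | prev 010000 | push {}
  [2] u=1 | in 101100 | out 101011 | prev 000000 | push {}
  [3] u=2 | in 111111 | out 111111 | prev 111101 | push {}
  [4] u=3 | in 111111 | out 111111 | prev 101100 | push {0,1}
  [5] u=4 | in 111111 | out 111111 | prev 000000 | push {3}
  [6] u=0 | in 111111 | out 010100 | ==
  [7] u=1 | in 111111 | out 111011 | prev 101011 | push {2,4}
  [8] u=3 | in 111111 | out 111111 | ==
  [9] u=2 | in 111111 | out 111111 | ==
  [10] u=4 | in 111111 | out 111111 | ==

Converged values:
  [0] 010100
  [1] 111011
  [2] 111111
  [3] 111111
  [4] 111111

yes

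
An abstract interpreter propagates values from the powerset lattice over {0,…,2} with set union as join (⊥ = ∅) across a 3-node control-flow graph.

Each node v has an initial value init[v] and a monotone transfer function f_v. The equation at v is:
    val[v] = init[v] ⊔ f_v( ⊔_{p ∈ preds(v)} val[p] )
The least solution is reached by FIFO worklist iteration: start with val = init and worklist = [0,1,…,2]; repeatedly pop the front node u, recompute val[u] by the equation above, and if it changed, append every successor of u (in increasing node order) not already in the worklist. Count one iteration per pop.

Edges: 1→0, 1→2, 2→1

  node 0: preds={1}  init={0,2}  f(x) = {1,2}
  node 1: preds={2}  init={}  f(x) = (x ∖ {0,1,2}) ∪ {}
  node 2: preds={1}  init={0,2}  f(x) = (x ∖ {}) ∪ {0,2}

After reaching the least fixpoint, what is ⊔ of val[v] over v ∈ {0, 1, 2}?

{0,1,2}

Iteration log — 3 steps:
  step 1. node 0  ⊔preds={}  new={0,1,2}  old={0,2}  +wl: 
  step 2. node 1  ⊔preds={0,2}  new={}  stable
  step 3. node 2  ⊔preds={}  new={0,2}  stable

Least fixpoint reached:
  node 0: {0,1,2}
  node 1: {}
  node 2: {0,2}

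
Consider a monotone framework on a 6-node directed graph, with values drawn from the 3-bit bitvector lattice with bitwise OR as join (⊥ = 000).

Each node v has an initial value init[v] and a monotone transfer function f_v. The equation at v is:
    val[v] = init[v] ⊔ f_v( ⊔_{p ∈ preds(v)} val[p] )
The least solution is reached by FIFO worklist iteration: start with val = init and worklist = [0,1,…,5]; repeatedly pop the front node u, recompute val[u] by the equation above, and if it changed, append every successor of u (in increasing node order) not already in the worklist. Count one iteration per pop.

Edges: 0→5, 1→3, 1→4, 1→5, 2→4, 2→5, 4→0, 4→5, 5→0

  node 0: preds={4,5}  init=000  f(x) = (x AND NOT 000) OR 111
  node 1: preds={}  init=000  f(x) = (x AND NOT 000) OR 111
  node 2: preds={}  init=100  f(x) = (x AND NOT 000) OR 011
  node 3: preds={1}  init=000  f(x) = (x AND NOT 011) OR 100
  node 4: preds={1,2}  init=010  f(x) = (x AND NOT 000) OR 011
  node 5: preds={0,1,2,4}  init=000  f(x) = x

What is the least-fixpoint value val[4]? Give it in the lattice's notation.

111

Worklist (7 pops):
  #1 pop 0: in=010 → 111 (was 000); enqueue []
  #2 pop 1: in=000 → 111 (was 000); enqueue []
  #3 pop 2: in=000 → 111 (was 100); enqueue []
  #4 pop 3: in=111 → 100 (was 000); enqueue []
  #5 pop 4: in=111 → 111 (was 010); enqueue [0]
  #6 pop 5: in=111 → 111 (was 000); enqueue []
  #7 pop 0: in=111 → 111 (no change)

Fixpoint:
  val[0] = 111
  val[1] = 111
  val[2] = 111
  val[3] = 100
  val[4] = 111
  val[5] = 111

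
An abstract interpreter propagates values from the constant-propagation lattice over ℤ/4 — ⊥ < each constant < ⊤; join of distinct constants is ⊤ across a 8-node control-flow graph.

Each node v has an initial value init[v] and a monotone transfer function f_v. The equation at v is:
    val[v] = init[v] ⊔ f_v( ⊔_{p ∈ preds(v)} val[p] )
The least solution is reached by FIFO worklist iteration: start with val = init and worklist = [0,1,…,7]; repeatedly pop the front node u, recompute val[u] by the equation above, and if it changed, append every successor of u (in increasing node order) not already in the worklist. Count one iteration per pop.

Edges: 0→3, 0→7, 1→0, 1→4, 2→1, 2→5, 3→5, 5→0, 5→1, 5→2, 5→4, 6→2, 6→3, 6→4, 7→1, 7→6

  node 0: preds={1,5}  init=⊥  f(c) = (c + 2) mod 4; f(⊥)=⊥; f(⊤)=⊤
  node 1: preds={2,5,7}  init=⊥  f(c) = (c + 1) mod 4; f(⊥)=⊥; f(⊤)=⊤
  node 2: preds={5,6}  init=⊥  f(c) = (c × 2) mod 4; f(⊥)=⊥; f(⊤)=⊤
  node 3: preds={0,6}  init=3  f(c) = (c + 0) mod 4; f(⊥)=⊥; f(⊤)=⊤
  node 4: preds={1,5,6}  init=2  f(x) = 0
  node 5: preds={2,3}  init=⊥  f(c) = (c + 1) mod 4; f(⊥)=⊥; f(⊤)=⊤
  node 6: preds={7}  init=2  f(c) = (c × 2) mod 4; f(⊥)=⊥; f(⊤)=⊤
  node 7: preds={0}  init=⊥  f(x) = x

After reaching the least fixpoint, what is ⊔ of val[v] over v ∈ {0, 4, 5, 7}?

Trace (20 dequeues):
  [1] u=0 | in ⊥ | out ⊥ | ==
  [2] u=1 | in ⊥ | out ⊥ | ==
  [3] u=2 | in 2 | out 0 | prev ⊥ | push {1}
  [4] u=3 | in 2 | out ⊤ | prev 3 | push {}
  [5] u=4 | in 2 | out ⊤ | prev 2 | push {}
  [6] u=5 | in ⊤ | out ⊤ | prev ⊥ | push {0,2,4}
  [7] u=6 | in ⊥ | out 2 | ==
  [8] u=7 | in ⊥ | out ⊥ | ==
  [9] u=1 | in ⊤ | out ⊤ | prev ⊥ | push {}
  [10] u=0 | in ⊤ | out ⊤ | prev ⊥ | push {3,7}
  [11] u=2 | in ⊤ | out ⊤ | prev 0 | push {1,5}
  [12] u=4 | in ⊤ | out ⊤ | ==
  [13] u=3 | in ⊤ | out ⊤ | ==
  [14] u=7 | in ⊤ | out ⊤ | prev ⊥ | push {6}
  [15] u=1 | in ⊤ | out ⊤ | ==
  [16] u=5 | in ⊤ | out ⊤ | ==
  [17] u=6 | in ⊤ | out ⊤ | prev 2 | push {2,3,4}
  [18] u=2 | in ⊤ | out ⊤ | ==
  [19] u=3 | in ⊤ | out ⊤ | ==
  [20] u=4 | in ⊤ | out ⊤ | ==

Converged values:
  [0] ⊤
  [1] ⊤
  [2] ⊤
  [3] ⊤
  [4] ⊤
  [5] ⊤
  [6] ⊤
  [7] ⊤

⊤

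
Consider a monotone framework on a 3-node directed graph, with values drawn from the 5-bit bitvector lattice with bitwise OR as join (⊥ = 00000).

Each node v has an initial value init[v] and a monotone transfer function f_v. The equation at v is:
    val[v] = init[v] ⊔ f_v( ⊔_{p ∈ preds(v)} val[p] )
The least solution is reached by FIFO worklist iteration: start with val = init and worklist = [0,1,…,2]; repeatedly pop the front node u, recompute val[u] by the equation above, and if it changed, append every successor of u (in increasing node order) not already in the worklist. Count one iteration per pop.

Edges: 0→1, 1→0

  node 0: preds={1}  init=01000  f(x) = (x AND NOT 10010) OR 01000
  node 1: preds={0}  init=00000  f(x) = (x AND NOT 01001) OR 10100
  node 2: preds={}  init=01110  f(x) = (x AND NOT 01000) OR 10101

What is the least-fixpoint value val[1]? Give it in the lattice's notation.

10100

Worklist (5 pops):
  #1 pop 0: in=00000 → 01000 (no change)
  #2 pop 1: in=01000 → 10100 (was 00000); enqueue [0]
  #3 pop 2: in=00000 → 11111 (was 01110); enqueue []
  #4 pop 0: in=10100 → 01100 (was 01000); enqueue [1]
  #5 pop 1: in=01100 → 10100 (no change)

Fixpoint:
  val[0] = 01100
  val[1] = 10100
  val[2] = 11111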